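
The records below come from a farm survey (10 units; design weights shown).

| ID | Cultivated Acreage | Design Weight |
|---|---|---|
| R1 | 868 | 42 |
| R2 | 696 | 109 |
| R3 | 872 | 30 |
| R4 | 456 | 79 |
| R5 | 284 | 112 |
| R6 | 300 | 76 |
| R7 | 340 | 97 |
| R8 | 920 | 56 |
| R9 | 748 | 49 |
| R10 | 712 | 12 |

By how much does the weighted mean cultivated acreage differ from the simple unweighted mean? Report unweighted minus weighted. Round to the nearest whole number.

78

Unweighted sum = 868 + 696 + 872 + 456 + 284 + 300 + 340 + 920 + 748 + 712 = 6196
Unweighted mean = 6196 / 10 = 619.6
Weighted sum = 868×42 + 696×109 + 872×30 + 456×79 + 284×112 + 300×76 + 340×97 + 920×56 + 748×49 + 712×12
  = 358808
Sum of weights = 42 + 109 + 30 + 79 + 112 + 76 + 97 + 56 + 49 + 12 = 662
Weighted mean = 358808 / 662 = 542.00604
Difference (unweighted minus weighted) = 77.593958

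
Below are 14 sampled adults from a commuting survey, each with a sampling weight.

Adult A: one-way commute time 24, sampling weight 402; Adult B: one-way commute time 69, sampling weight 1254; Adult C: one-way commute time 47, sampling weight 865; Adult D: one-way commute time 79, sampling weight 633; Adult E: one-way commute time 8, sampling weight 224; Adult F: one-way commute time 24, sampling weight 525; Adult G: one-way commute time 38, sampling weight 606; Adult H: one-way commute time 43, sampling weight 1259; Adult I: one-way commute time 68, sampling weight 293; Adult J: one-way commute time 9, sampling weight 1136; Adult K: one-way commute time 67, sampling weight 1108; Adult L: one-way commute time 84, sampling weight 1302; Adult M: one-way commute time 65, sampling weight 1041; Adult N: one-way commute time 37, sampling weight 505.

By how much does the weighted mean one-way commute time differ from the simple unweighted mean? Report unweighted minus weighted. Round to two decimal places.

-4.58

Unweighted sum = 662
Unweighted mean = 662 / 14 = 47.285714
Weighted sum = 578495
Sum of weights = 11153
Weighted mean = 578495 / 11153 = 51.869004
Difference (unweighted minus weighted) = -4.5832896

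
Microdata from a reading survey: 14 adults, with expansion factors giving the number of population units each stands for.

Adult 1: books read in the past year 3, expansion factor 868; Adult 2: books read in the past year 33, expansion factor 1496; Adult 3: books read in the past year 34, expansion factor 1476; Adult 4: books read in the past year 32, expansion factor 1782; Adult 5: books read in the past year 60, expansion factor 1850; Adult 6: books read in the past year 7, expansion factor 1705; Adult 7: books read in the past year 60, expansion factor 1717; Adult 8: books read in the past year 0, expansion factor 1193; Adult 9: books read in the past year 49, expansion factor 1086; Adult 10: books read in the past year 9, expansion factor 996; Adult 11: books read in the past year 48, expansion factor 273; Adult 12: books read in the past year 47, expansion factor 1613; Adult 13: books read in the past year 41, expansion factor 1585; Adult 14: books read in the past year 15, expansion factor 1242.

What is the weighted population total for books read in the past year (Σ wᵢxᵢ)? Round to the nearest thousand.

620000

Weighted total = 619843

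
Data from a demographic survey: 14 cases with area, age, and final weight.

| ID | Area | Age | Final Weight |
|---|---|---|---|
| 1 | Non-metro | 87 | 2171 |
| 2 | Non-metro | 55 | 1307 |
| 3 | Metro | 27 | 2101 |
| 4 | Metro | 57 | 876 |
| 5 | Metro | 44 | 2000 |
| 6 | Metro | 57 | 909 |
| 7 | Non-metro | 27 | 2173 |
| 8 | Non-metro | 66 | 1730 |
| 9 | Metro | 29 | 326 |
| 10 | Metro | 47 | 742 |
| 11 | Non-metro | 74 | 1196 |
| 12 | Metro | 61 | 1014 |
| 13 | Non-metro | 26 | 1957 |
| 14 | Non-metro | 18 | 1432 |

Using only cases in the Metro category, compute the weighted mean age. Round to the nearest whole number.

Metro rows: 3, 4, 5, 6, 9, 10, 12
Weighted sum = 27×2101 + 57×876 + 44×2000 + 57×909 + 29×326 + 47×742 + 61×1014
  = 352654
Sum of weights = 2101 + 876 + 2000 + 909 + 326 + 742 + 1014 = 7968
Weighted mean = 352654 / 7968 = 44.258785

44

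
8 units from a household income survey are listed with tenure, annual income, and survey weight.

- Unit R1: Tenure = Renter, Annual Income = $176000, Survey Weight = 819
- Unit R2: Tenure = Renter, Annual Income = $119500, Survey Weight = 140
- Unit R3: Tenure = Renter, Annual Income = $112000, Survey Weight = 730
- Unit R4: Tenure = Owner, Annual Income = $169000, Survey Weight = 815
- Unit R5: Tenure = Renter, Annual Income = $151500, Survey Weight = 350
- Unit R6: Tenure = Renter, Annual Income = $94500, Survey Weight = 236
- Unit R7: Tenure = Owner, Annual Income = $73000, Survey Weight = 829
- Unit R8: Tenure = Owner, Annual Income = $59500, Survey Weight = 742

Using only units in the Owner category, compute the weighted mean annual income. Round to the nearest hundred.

Owner rows: R4, R7, R8
Weighted sum = 169000×815 + 73000×829 + 59500×742
  = 242401000
Sum of weights = 815 + 829 + 742 = 2386
Weighted mean = 242401000 / 2386 = 101593.04

101600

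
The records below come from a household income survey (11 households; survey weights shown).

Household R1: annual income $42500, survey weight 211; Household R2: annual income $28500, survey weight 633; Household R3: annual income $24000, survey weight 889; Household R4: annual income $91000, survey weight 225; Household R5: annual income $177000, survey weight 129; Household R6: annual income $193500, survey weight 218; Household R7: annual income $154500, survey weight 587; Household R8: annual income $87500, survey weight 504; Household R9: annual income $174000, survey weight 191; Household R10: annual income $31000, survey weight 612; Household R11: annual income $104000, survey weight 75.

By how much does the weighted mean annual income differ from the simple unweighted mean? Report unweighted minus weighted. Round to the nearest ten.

23790

Unweighted sum = 42500 + 28500 + 24000 + 91000 + 177000 + 193500 + 154500 + 87500 + 174000 + 31000 + 104000 = 1107500
Unweighted mean = 1107500 / 11 = 100681.82
Weighted sum = 42500×211 + 28500×633 + 24000×889 + 91000×225 + 177000×129 + 193500×218 + 154500×587 + 87500×504 + 174000×191 + 31000×612 + 104000×75
  = 8967500 + 18040500 + 21336000 + 20475000 + 22833000 + 42183000 + 90691500 + 44100000 + 33234000 + 18972000 + 7800000 = 328632500
Sum of weights = 211 + 633 + 889 + 225 + 129 + 218 + 587 + 504 + 191 + 612 + 75 = 4274
Weighted mean = 328632500 / 4274 = 76891.086
Difference (unweighted minus weighted) = 23790.733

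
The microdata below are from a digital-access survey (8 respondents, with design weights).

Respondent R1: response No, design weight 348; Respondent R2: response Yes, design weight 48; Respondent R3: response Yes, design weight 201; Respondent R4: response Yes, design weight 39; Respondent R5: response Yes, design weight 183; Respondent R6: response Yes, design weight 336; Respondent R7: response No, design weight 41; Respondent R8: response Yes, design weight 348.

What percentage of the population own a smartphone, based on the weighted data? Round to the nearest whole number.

75

Sum of weights for 'Yes' = 48 + 201 + 39 + 183 + 336 + 348 = 1155
Total weight = 1544
Weighted proportion = 1155 / 1544 = 0.74805699 → 74.805699%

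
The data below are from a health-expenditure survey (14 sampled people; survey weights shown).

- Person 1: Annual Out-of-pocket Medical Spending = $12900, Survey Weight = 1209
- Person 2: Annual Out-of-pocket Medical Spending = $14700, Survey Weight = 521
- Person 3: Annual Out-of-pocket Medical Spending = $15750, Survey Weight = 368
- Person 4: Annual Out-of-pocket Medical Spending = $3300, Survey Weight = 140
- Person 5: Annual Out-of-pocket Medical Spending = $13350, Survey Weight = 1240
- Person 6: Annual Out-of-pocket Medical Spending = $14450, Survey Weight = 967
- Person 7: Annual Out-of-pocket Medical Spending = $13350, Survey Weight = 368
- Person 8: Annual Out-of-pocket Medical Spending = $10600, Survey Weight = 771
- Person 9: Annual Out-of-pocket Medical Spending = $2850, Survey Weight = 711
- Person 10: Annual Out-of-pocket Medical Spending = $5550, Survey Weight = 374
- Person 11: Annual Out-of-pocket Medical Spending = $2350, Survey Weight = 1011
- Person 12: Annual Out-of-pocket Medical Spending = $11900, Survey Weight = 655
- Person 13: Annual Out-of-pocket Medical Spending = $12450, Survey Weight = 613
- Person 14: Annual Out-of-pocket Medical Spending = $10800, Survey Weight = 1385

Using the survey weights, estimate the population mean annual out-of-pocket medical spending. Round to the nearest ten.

Weighted sum = 109987600
Sum of weights = 10333
Weighted mean = 109987600 / 10333 = 10644.305

10640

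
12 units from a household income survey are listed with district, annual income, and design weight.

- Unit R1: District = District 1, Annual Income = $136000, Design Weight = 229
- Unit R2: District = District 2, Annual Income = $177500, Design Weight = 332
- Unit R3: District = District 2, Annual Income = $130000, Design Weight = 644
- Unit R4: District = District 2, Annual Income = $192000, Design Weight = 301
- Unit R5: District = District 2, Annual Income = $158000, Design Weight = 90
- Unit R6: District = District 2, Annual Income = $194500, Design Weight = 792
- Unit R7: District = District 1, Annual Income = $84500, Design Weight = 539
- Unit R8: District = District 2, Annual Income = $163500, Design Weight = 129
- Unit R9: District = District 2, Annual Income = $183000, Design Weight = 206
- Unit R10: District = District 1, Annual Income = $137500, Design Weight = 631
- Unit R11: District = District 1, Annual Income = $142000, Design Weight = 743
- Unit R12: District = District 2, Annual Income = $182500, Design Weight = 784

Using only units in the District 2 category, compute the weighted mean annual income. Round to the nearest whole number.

174062

District 2 rows: R2, R3, R4, R5, R6, R8, R9, R12
Weighted sum = 570575500
Sum of weights = 332 + 644 + 301 + 90 + 792 + 129 + 206 + 784 = 3278
Weighted mean = 570575500 / 3278 = 174062.08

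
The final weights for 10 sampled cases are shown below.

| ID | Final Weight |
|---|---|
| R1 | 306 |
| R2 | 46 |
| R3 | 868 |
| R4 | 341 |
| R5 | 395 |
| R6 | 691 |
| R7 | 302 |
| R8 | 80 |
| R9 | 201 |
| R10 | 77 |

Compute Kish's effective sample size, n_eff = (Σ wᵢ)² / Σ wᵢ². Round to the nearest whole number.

Σ wᵢ = 306 + 46 + 868 + 341 + 395 + 691 + 302 + 80 + 201 + 77 = 3307
Σ wᵢ² = 93636 + 2116 + 753424 + 116281 + 156025 + 477481 + 91204 + 6400 + 40401 + 5929 = 1742897
n_eff = 3307² / 1742897 = 10936249 / 1742897 = 6.2747535

6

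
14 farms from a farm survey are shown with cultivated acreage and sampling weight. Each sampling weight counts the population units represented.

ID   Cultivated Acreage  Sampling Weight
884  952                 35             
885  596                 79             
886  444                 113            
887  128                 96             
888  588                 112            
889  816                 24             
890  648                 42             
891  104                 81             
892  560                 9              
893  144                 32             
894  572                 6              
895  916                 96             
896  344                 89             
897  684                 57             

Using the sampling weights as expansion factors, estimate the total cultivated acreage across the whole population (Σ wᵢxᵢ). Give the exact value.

Weighted total = 434564

434564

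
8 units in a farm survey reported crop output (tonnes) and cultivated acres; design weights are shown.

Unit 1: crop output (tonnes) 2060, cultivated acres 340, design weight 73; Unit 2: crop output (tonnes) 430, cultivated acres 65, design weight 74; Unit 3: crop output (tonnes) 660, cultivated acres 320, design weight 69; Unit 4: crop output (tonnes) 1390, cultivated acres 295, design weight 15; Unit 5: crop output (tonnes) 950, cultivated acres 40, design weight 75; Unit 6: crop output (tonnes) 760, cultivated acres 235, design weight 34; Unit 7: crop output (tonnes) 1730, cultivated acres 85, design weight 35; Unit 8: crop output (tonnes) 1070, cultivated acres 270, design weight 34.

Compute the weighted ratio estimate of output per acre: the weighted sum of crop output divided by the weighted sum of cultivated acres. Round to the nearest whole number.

6

Σ wᵢ·y = 2060×73 + 430×74 + 660×69 + 1390×15 + 950×75 + 760×34 + 1730×35 + 1070×34
  = 150380 + 31820 + 45540 + 20850 + 71250 + 25840 + 60550 + 36380 = 442610
Σ wᵢ·x = 340×73 + 65×74 + 320×69 + 295×15 + 40×75 + 235×34 + 85×35 + 270×34
  = 79280
Ratio = 442610 / 79280 = 5.5828708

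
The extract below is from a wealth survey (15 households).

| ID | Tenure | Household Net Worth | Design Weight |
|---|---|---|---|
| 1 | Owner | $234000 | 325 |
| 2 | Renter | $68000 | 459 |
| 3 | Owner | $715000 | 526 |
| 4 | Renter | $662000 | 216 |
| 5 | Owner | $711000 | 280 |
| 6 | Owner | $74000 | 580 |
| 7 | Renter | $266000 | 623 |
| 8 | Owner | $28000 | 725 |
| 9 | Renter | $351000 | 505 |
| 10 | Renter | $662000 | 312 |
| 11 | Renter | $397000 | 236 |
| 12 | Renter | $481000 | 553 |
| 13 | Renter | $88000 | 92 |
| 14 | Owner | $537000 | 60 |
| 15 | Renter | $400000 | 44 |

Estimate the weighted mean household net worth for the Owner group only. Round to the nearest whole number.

299143

Owner rows: 1, 3, 5, 6, 8, 14
Weighted sum = 234000×325 + 715000×526 + 711000×280 + 74000×580 + 28000×725 + 537000×60
  = 746660000
Sum of weights = 325 + 526 + 280 + 580 + 725 + 60 = 2496
Weighted mean = 746660000 / 2496 = 299142.63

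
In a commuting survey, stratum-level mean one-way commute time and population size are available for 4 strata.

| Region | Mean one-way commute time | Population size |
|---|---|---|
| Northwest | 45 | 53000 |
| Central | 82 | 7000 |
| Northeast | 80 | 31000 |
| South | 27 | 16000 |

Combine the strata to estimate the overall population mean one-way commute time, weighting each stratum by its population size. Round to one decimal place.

54.9

Σ Nₕ·x̄ₕ = 45×53000 + 82×7000 + 80×31000 + 27×16000
  = 2385000 + 574000 + 2480000 + 432000 = 5871000
Σ Nₕ = 53000 + 7000 + 31000 + 16000 = 107000
Overall mean = 5871000 / 107000 = 54.869159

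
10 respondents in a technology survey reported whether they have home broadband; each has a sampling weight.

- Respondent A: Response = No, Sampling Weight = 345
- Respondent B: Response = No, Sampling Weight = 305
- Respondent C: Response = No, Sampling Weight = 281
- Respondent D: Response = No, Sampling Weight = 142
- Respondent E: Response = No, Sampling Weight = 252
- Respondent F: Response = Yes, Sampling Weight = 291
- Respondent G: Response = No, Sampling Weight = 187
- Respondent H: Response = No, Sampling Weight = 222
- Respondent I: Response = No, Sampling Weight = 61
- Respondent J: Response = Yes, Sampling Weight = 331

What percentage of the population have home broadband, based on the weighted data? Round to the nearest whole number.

Sum of weights for 'Yes' = 291 + 331 = 622
Total weight = 345 + 305 + 281 + 142 + 252 + 291 + 187 + 222 + 61 + 331 = 2417
Weighted proportion = 622 / 2417 = 0.25734381 → 25.734381%

26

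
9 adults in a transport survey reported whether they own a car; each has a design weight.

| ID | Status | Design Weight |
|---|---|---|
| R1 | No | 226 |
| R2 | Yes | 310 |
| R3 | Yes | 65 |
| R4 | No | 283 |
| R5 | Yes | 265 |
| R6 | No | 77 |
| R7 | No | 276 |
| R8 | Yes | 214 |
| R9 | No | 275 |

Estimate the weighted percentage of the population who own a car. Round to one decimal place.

Sum of weights for 'Yes' = 310 + 65 + 265 + 214 = 854
Total weight = 226 + 310 + 65 + 283 + 265 + 77 + 276 + 214 + 275 = 1991
Weighted proportion = 854 / 1991 = 0.42893019 → 42.893019%

42.9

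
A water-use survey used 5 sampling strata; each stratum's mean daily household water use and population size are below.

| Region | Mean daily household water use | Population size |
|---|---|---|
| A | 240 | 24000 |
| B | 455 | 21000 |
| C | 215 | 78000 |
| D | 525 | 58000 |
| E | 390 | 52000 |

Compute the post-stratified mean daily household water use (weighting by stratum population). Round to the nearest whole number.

Σ Nₕ·x̄ₕ = 240×24000 + 455×21000 + 215×78000 + 525×58000 + 390×52000
  = 82815000
Σ Nₕ = 233000
Overall mean = 82815000 / 233000 = 355.42918

355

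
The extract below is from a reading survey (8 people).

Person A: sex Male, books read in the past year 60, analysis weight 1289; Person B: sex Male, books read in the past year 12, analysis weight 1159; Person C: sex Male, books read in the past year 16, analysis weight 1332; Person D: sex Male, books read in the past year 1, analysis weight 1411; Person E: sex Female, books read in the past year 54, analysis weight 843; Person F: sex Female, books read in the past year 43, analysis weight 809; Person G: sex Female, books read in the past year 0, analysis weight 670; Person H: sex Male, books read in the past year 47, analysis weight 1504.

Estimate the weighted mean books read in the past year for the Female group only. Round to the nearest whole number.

35

Female rows: E, F, G
Weighted sum = 54×843 + 43×809 + 0×670
  = 45522 + 34787 + 0 = 80309
Sum of weights = 843 + 809 + 670 = 2322
Weighted mean = 80309 / 2322 = 34.586133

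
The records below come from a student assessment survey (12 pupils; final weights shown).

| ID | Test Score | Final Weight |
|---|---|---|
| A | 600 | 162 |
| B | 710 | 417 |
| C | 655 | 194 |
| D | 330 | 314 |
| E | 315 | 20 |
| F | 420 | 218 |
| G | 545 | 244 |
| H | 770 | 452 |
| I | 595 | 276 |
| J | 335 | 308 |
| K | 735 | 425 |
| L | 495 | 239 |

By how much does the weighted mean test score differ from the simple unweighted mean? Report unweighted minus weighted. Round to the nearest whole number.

Unweighted sum = 600 + 710 + 655 + 330 + 315 + 420 + 545 + 770 + 595 + 335 + 735 + 495 = 6505
Unweighted mean = 6505 / 12 = 542.08333
Weighted sum = 600×162 + 710×417 + 655×194 + 330×314 + 315×20 + 420×218 + 545×244 + 770×452 + 595×276 + 335×308 + 735×425 + 495×239
  = 1900920
Sum of weights = 3269
Weighted mean = 1900920 / 3269 = 581.49893
Difference (unweighted minus weighted) = -39.415596

-39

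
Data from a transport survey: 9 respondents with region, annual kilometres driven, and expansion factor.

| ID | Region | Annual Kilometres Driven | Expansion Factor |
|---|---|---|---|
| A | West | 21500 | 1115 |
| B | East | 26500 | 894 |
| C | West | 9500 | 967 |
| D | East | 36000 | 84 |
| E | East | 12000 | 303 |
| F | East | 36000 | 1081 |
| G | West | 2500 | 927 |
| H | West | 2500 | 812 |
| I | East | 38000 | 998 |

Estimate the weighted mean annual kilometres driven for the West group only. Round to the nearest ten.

9820

West rows: A, C, G, H
Weighted sum = 21500×1115 + 9500×967 + 2500×927 + 2500×812
  = 23972500 + 9186500 + 2317500 + 2030000 = 37506500
Sum of weights = 3821
Weighted mean = 37506500 / 3821 = 9815.8859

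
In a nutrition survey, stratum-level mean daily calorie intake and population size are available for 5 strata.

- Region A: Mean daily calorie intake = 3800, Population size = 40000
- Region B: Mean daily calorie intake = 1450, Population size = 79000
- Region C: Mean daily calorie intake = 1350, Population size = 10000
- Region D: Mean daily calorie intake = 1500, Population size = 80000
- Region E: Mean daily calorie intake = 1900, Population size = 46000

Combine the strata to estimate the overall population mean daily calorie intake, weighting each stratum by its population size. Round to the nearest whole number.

1912

Σ Nₕ·x̄ₕ = 3800×40000 + 1450×79000 + 1350×10000 + 1500×80000 + 1900×46000
  = 152000000 + 114550000 + 13500000 + 120000000 + 87400000 = 487450000
Σ Nₕ = 40000 + 79000 + 10000 + 80000 + 46000 = 255000
Overall mean = 487450000 / 255000 = 1911.5686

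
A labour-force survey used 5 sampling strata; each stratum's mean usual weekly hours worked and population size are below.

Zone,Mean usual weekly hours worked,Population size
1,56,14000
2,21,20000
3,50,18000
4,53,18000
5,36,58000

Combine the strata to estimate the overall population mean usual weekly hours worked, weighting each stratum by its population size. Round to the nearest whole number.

Σ Nₕ·x̄ₕ = 56×14000 + 21×20000 + 50×18000 + 53×18000 + 36×58000
  = 5146000
Σ Nₕ = 14000 + 20000 + 18000 + 18000 + 58000 = 128000
Overall mean = 5146000 / 128000 = 40.203125

40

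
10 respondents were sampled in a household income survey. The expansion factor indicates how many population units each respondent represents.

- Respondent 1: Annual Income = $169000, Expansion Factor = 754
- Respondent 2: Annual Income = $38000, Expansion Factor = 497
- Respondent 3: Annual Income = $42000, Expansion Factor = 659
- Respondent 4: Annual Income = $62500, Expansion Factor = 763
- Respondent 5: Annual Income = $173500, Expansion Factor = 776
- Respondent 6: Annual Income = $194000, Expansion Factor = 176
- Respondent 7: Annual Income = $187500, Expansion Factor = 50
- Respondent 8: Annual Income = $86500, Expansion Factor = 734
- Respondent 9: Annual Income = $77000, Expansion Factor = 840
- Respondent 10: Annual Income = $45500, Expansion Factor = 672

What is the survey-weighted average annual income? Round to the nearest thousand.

Weighted sum = 169000×754 + 38000×497 + 42000×659 + 62500×763 + 173500×776 + 194000×176 + 187500×50 + 86500×734 + 77000×840 + 45500×672
  = 127426000 + 18886000 + 27678000 + 47687500 + 134636000 + 34144000 + 9375000 + 63491000 + 64680000 + 30576000 = 558579500
Sum of weights = 754 + 497 + 659 + 763 + 776 + 176 + 50 + 734 + 840 + 672 = 5921
Weighted mean = 558579500 / 5921 = 94338.71

94000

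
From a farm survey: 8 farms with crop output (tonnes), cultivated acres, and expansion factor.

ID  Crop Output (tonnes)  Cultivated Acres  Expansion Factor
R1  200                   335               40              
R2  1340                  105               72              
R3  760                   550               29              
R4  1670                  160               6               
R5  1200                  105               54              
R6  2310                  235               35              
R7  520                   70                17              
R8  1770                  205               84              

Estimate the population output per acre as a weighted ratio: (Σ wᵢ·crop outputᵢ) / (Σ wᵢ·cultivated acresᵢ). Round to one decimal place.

Σ wᵢ·y = 200×40 + 1340×72 + 760×29 + 1670×6 + 1200×54 + 2310×35 + 520×17 + 1770×84
  = 8000 + 96480 + 22040 + 10020 + 64800 + 80850 + 8840 + 148680 = 439710
Σ wᵢ·x = 335×40 + 105×72 + 550×29 + 160×6 + 105×54 + 235×35 + 70×17 + 205×84
  = 70175
Ratio = 439710 / 70175 = 6.2659067

6.3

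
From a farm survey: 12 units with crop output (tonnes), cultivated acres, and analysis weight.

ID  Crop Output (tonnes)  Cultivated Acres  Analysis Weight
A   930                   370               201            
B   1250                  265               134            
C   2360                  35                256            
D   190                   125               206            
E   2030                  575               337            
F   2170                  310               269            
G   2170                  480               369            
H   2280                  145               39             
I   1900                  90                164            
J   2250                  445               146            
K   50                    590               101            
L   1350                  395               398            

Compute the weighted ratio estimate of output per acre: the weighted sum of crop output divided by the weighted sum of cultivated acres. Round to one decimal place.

Σ wᵢ·y = 930×201 + 1250×134 + 2360×256 + 190×206 + 2030×337 + 2170×269 + 2170×369 + 2280×39 + 1900×164 + 2250×146 + 50×101 + 1350×398
  = 186930 + 167500 + 604160 + 39140 + 684110 + 583730 + 800730 + 88920 + 311600 + 328500 + 5050 + 537300 = 4337670
Σ wᵢ·x = 370×201 + 265×134 + 35×256 + 125×206 + 575×337 + 310×269 + 480×369 + 145×39 + 90×164 + 445×146 + 590×101 + 395×398
  = 74370 + 35510 + 8960 + 25750 + 193775 + 83390 + 177120 + 5655 + 14760 + 64970 + 59590 + 157210 = 901060
Ratio = 4337670 / 901060 = 4.8139636

4.8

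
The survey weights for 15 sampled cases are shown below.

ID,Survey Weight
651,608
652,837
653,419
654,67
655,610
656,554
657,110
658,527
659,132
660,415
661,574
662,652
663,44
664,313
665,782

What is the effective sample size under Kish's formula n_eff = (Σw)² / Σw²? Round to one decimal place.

Σ wᵢ = 6644
Σ wᵢ² = 3874786
n_eff = 6644² / 3874786 = 44142736 / 3874786 = 11.392303

11.4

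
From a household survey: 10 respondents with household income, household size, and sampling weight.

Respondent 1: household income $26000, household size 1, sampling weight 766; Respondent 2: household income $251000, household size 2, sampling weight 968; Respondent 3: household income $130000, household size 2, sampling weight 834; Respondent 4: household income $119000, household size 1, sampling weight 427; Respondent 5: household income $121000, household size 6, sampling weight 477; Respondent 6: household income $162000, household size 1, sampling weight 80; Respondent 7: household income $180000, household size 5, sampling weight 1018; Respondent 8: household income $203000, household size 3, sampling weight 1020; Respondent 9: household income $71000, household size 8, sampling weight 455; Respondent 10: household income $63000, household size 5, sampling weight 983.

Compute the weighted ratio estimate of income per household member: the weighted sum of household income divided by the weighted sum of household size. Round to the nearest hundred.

Σ wᵢ·y = 26000×766 + 251000×968 + 130000×834 + 119000×427 + 121000×477 + 162000×80 + 180000×1018 + 203000×1020 + 71000×455 + 63000×983
  = 977328000
Σ wᵢ·x = 1×766 + 2×968 + 2×834 + 1×427 + 6×477 + 1×80 + 5×1018 + 3×1020 + 8×455 + 5×983
  = 766 + 1936 + 1668 + 427 + 2862 + 80 + 5090 + 3060 + 3640 + 4915 = 24444
Ratio = 977328000 / 24444 = 39982.327

40000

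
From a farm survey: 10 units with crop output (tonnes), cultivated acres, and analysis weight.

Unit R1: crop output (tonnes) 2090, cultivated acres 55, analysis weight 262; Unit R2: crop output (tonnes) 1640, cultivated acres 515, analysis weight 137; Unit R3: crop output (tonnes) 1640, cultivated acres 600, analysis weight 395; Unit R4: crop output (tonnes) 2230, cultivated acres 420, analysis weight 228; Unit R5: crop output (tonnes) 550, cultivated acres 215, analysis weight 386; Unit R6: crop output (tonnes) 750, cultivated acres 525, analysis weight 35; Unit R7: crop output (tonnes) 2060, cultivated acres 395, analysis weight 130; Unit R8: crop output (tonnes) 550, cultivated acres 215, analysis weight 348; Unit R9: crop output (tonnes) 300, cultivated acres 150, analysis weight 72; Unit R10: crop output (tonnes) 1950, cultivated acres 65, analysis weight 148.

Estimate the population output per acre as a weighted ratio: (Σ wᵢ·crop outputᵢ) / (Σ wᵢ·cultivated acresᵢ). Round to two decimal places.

Σ wᵢ·y = 2090×262 + 1640×137 + 1640×395 + 2230×228 + 550×386 + 750×35 + 2060×130 + 550×348 + 300×72 + 1950×148
  = 547580 + 224680 + 647800 + 508440 + 212300 + 26250 + 267800 + 191400 + 21600 + 288600 = 2936450
Σ wᵢ·x = 55×262 + 515×137 + 600×395 + 420×228 + 215×386 + 525×35 + 395×130 + 215×348 + 150×72 + 65×148
  = 665680
Ratio = 2936450 / 665680 = 4.4112036

4.41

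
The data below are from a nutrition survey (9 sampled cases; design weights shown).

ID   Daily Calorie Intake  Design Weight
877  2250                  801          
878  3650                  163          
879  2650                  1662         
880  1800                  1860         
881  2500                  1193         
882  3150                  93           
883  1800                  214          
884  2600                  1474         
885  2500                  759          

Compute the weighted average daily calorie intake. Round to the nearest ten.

2380

Weighted sum = 2250×801 + 3650×163 + 2650×1662 + 1800×1860 + 2500×1193 + 3150×93 + 1800×214 + 2600×1474 + 2500×759
  = 1802250 + 594950 + 4404300 + 3348000 + 2982500 + 292950 + 385200 + 3832400 + 1897500 = 19540050
Sum of weights = 8219
Weighted mean = 19540050 / 8219 = 2377.4243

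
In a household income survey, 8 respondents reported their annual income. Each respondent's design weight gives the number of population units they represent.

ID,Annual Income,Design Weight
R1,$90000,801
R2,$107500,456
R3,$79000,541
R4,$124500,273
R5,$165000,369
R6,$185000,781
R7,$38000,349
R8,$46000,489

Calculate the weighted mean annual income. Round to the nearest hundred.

108100

Weighted sum = 90000×801 + 107500×456 + 79000×541 + 124500×273 + 165000×369 + 185000×781 + 38000×349 + 46000×489
  = 72090000 + 49020000 + 42739000 + 33988500 + 60885000 + 144485000 + 13262000 + 22494000 = 438963500
Sum of weights = 801 + 456 + 541 + 273 + 369 + 781 + 349 + 489 = 4059
Weighted mean = 438963500 / 4059 = 108145.73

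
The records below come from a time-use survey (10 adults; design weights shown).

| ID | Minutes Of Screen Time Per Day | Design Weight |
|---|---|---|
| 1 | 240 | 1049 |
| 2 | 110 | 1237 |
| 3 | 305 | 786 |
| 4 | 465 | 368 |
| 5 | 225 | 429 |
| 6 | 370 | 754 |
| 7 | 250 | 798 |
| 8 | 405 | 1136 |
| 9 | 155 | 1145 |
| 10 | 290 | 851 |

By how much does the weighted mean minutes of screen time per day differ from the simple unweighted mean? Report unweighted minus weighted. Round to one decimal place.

Unweighted sum = 240 + 110 + 305 + 465 + 225 + 370 + 250 + 405 + 155 + 290 = 2815
Unweighted mean = 2815 / 10 = 281.5
Weighted sum = 240×1049 + 110×1237 + 305×786 + 465×368 + 225×429 + 370×754 + 250×798 + 405×1136 + 155×1145 + 290×851
  = 2258030
Sum of weights = 1049 + 1237 + 786 + 368 + 429 + 754 + 798 + 1136 + 1145 + 851 = 8553
Weighted mean = 2258030 / 8553 = 264.00444
Difference (unweighted minus weighted) = 17.495557

17.5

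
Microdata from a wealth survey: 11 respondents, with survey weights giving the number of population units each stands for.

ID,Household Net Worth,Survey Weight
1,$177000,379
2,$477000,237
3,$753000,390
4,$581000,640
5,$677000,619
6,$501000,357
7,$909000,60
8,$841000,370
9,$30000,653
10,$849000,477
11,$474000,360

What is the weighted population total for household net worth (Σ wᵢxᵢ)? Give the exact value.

2404475000

Weighted total = 177000×379 + 477000×237 + 753000×390 + 581000×640 + 677000×619 + 501000×357 + 909000×60 + 841000×370 + 30000×653 + 849000×477 + 474000×360
  = 67083000 + 113049000 + 293670000 + 371840000 + 419063000 + 178857000 + 54540000 + 311170000 + 19590000 + 404973000 + 170640000 = 2404475000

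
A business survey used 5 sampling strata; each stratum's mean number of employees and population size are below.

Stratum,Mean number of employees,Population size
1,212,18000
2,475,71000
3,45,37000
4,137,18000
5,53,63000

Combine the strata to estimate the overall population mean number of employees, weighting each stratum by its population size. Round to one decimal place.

217.4

Σ Nₕ·x̄ₕ = 212×18000 + 475×71000 + 45×37000 + 137×18000 + 53×63000
  = 3816000 + 33725000 + 1665000 + 2466000 + 3339000 = 45011000
Σ Nₕ = 18000 + 71000 + 37000 + 18000 + 63000 = 207000
Overall mean = 45011000 / 207000 = 217.44444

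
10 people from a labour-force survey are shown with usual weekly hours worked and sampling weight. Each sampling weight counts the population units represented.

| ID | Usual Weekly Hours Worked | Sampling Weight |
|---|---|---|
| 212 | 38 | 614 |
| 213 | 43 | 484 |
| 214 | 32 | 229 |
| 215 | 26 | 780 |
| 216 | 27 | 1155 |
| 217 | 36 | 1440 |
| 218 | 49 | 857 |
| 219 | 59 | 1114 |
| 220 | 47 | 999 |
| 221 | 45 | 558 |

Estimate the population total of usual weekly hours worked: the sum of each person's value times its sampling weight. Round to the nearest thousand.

335000

Weighted total = 38×614 + 43×484 + 32×229 + 26×780 + 27×1155 + 36×1440 + 49×857 + 59×1114 + 47×999 + 45×558
  = 334559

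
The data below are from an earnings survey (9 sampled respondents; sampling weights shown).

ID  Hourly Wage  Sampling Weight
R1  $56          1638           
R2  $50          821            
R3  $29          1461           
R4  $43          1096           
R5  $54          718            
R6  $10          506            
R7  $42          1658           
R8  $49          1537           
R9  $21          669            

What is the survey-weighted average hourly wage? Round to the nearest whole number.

42

Weighted sum = 56×1638 + 50×821 + 29×1461 + 43×1096 + 54×718 + 10×506 + 42×1658 + 49×1537 + 21×669
  = 91728 + 41050 + 42369 + 47128 + 38772 + 5060 + 69636 + 75313 + 14049 = 425105
Sum of weights = 1638 + 821 + 1461 + 1096 + 718 + 506 + 1658 + 1537 + 669 = 10104
Weighted mean = 425105 / 10104 = 42.072941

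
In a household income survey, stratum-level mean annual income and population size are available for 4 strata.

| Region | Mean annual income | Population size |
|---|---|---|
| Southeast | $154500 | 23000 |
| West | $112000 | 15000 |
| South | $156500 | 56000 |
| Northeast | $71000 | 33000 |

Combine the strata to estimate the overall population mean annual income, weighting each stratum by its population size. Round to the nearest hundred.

128700

Σ Nₕ·x̄ₕ = 154500×23000 + 112000×15000 + 156500×56000 + 71000×33000
  = 3553500000 + 1680000000 + 8764000000 + 2343000000 = 16340500000
Σ Nₕ = 23000 + 15000 + 56000 + 33000 = 127000
Overall mean = 16340500000 / 127000 = 128665.35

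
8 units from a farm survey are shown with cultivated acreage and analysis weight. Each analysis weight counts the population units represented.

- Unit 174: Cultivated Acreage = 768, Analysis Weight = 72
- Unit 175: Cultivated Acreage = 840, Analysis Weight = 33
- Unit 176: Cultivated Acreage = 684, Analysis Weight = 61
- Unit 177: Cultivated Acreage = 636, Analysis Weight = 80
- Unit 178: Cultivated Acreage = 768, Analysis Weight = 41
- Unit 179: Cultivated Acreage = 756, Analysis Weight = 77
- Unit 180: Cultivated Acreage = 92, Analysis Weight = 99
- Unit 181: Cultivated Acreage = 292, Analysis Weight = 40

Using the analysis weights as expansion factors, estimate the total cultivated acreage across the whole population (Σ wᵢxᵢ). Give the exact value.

Weighted total = 286108

286108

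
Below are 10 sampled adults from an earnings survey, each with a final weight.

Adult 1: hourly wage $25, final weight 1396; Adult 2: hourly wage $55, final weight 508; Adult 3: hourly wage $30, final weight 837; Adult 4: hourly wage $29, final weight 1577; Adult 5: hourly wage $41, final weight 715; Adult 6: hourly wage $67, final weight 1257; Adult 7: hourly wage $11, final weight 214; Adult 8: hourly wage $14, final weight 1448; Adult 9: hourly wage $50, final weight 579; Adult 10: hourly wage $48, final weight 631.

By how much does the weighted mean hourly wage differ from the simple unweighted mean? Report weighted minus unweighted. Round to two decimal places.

-1.08

Unweighted sum = 370
Unweighted mean = 370 / 10 = 37
Weighted sum = 25×1396 + 55×508 + 30×837 + 29×1577 + 41×715 + 67×1257 + 11×214 + 14×1448 + 50×579 + 48×631
  = 34900 + 27940 + 25110 + 45733 + 29315 + 84219 + 2354 + 20272 + 28950 + 30288 = 329081
Sum of weights = 9162
Weighted mean = 329081 / 9162 = 35.918031
Difference (weighted minus unweighted) = -1.081969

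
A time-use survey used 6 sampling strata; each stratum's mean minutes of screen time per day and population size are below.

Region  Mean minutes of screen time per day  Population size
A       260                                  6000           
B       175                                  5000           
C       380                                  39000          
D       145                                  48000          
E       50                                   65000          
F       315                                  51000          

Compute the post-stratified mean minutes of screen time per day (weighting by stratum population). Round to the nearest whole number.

Σ Nₕ·x̄ₕ = 43530000
Σ Nₕ = 214000
Overall mean = 43530000 / 214000 = 203.41121

203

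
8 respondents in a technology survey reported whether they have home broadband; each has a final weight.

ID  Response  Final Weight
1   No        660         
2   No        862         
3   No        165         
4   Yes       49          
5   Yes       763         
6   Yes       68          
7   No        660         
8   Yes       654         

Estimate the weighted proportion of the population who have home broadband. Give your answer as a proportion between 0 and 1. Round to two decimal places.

Sum of weights for 'Yes' = 49 + 763 + 68 + 654 = 1534
Total weight = 660 + 862 + 165 + 49 + 763 + 68 + 660 + 654 = 3881
Weighted proportion = 1534 / 3881 = 0.39525895

0.40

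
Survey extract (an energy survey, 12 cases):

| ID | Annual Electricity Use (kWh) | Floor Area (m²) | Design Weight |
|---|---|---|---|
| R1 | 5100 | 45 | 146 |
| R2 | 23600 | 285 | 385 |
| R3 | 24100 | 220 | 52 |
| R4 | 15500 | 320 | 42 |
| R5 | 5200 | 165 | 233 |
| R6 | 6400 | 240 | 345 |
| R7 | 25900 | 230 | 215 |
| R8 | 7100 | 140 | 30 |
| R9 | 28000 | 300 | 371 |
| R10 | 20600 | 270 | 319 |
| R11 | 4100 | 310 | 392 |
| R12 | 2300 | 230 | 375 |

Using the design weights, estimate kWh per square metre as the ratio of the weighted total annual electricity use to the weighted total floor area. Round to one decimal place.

Σ wᵢ·y = 5100×146 + 23600×385 + 24100×52 + 15500×42 + 5200×233 + 6400×345 + 25900×215 + 7100×30 + 28000×371 + 20600×319 + 4100×392 + 2300×375
  = 744600 + 9086000 + 1253200 + 651000 + 1211600 + 2208000 + 5568500 + 213000 + 10388000 + 6571400 + 1607200 + 862500 = 40365000
Σ wᵢ·x = 45×146 + 285×385 + 220×52 + 320×42 + 165×233 + 240×345 + 230×215 + 140×30 + 300×371 + 270×319 + 310×392 + 230×375
  = 721270
Ratio = 40365000 / 721270 = 55.963786

56.0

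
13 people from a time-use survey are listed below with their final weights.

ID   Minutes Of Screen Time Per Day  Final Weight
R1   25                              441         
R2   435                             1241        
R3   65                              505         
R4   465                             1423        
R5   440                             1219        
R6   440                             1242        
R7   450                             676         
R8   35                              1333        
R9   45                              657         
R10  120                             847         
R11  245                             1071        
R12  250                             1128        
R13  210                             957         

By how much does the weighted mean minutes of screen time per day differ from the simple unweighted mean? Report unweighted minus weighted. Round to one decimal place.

-31.0

Unweighted sum = 3225
Unweighted mean = 3225 / 13 = 248.07692
Weighted sum = 3555645
Sum of weights = 12740
Weighted mean = 3555645 / 12740 = 279.09301
Difference (unweighted minus weighted) = -31.016091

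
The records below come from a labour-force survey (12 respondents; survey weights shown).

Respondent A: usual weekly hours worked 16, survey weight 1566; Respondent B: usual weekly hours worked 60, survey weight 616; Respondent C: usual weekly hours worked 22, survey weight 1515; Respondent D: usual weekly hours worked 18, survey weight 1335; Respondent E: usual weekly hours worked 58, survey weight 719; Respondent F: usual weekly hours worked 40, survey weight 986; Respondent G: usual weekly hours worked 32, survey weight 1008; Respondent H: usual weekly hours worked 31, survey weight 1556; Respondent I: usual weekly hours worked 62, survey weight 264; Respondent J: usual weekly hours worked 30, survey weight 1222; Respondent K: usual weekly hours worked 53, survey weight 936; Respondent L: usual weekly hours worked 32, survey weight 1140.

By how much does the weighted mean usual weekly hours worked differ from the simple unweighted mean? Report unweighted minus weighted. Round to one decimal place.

Unweighted sum = 16 + 60 + 22 + 18 + 58 + 40 + 32 + 31 + 62 + 30 + 53 + 32 = 454
Unweighted mean = 454 / 12 = 37.833333
Weighted sum = 16×1566 + 60×616 + 22×1515 + 18×1335 + 58×719 + 40×986 + 32×1008 + 31×1556 + 62×264 + 30×1222 + 53×936 + 32×1140
  = 25056 + 36960 + 33330 + 24030 + 41702 + 39440 + 32256 + 48236 + 16368 + 36660 + 49608 + 36480 = 420126
Sum of weights = 1566 + 616 + 1515 + 1335 + 719 + 986 + 1008 + 1556 + 264 + 1222 + 936 + 1140 = 12863
Weighted mean = 420126 / 12863 = 32.661587
Difference (unweighted minus weighted) = 5.1717458

5.2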